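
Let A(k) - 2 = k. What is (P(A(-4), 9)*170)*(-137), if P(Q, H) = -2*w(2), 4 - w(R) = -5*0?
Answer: 186320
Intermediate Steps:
w(R) = 4 (w(R) = 4 - (-5)*0 = 4 - 1*0 = 4 + 0 = 4)
A(k) = 2 + k
P(Q, H) = -8 (P(Q, H) = -2*4 = -8)
(P(A(-4), 9)*170)*(-137) = -8*170*(-137) = -1360*(-137) = 186320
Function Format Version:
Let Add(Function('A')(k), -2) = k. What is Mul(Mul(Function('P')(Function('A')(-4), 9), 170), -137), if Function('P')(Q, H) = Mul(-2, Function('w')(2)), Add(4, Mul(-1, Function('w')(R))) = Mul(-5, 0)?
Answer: 186320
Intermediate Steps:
Function('w')(R) = 4 (Function('w')(R) = Add(4, Mul(-1, Mul(-5, 0))) = Add(4, Mul(-1, 0)) = Add(4, 0) = 4)
Function('A')(k) = Add(2, k)
Function('P')(Q, H) = -8 (Function('P')(Q, H) = Mul(-2, 4) = -8)
Mul(Mul(Function('P')(Function('A')(-4), 9), 170), -137) = Mul(Mul(-8, 170), -137) = Mul(-1360, -137) = 186320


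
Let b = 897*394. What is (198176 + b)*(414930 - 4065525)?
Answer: -2013646298430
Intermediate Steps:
b = 353418
(198176 + b)*(414930 - 4065525) = (198176 + 353418)*(414930 - 4065525) = 551594*(-3650595) = -2013646298430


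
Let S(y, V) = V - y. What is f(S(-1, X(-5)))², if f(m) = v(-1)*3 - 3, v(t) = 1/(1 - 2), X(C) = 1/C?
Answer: 36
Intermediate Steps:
X(C) = 1/C
v(t) = -1 (v(t) = 1/(-1) = -1)
f(m) = -6 (f(m) = -1*3 - 3 = -3 - 3 = -6)
f(S(-1, X(-5)))² = (-6)² = 36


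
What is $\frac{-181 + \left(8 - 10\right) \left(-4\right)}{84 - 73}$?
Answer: $- \frac{173}{11} \approx -15.727$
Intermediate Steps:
$\frac{-181 + \left(8 - 10\right) \left(-4\right)}{84 - 73} = \frac{-181 - -8}{11} = \left(-181 + 8\right) \frac{1}{11} = \left(-173\right) \frac{1}{11} = - \frac{173}{11}$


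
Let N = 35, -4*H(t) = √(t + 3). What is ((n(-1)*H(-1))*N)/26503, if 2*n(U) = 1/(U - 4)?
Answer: 7*√2/212024 ≈ 4.6690e-5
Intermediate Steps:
n(U) = 1/(2*(-4 + U)) (n(U) = 1/(2*(U - 4)) = 1/(2*(-4 + U)))
H(t) = -√(3 + t)/4 (H(t) = -√(t + 3)/4 = -√(3 + t)/4)
((n(-1)*H(-1))*N)/26503 = (((1/(2*(-4 - 1)))*(-√(3 - 1)/4))*35)/26503 = ((((½)/(-5))*(-√2/4))*35)*(1/26503) = ((((½)*(-⅕))*(-√2/4))*35)*(1/26503) = (-(-1)*√2/40*35)*(1/26503) = ((√2/40)*35)*(1/26503) = (7*√2/8)*(1/26503) = 7*√2/212024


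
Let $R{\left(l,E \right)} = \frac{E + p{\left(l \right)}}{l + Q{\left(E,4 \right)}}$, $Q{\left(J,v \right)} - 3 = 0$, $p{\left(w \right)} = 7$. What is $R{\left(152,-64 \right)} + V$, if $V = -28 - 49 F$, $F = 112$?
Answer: $- \frac{855037}{155} \approx -5516.4$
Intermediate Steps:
$Q{\left(J,v \right)} = 3$ ($Q{\left(J,v \right)} = 3 + 0 = 3$)
$V = -5516$ ($V = -28 - 5488 = -5516$)
$R{\left(l,E \right)} = \frac{7 + E}{3 + l}$ ($R{\left(l,E \right)} = \frac{E + 7}{l + 3} = \frac{7 + E}{3 + l}$)
$R{\left(152,-64 \right)} + V = \frac{7 - 64}{3 + 152} - 5516 = \frac{1}{155} \left(-57\right) - 5516 = - \frac{57}{155} - 5516 = - \frac{855037}{155}$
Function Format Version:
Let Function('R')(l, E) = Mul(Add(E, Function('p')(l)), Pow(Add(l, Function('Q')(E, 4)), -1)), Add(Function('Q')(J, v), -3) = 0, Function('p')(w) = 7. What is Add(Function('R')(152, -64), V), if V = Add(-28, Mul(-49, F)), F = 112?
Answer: Rational(-855037, 155) ≈ -5516.4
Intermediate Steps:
Function('Q')(J, v) = 3 (Function('Q')(J, v) = Add(3, 0) = 3)
V = -5516 (V = Add(-28, Mul(-49, 112)) = Add(-28, -5488) = -5516)
Function('R')(l, E) = Mul(Pow(Add(3, l), -1), Add(7, E)) (Function('R')(l, E) = Mul(Add(E, 7), Pow(Add(l, 3), -1)) = Mul(Add(7, E), Pow(Add(3, l), -1)) = Mul(Pow(Add(3, l), -1), Add(7, E)))
Add(Function('R')(152, -64), V) = Add(Mul(Pow(Add(3, 152), -1), Add(7, -64)), -5516) = Add(Mul(Pow(155, -1), -57), -5516) = Add(Mul(Rational(1, 155), -57), -5516) = Add(Rational(-57, 155), -5516) = Rational(-855037, 155)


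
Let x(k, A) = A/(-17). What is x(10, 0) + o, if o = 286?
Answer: 286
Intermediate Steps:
x(k, A) = -A/17 (x(k, A) = A*(-1/17) = -A/17)
x(10, 0) + o = -1/17*0 + 286 = 0 + 286 = 286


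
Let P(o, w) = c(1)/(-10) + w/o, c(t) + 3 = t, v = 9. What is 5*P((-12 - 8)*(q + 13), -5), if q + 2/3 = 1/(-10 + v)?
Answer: 151/136 ≈ 1.1103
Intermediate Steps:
c(t) = -3 + t
q = -5/3 (q = -2/3 + 1/(-10 + 9) = -2/3 + 1/(-1) = -2/3 - 1 = -5/3 ≈ -1.6667)
P(o, w) = 1/5 + w/o (P(o, w) = (-3 + 1)/(-10) + w/o = -2*(-1/10) + w/o = 1/5 + w/o)
5*P((-12 - 8)*(q + 13), -5) = 5*((-5 + ((-12 - 8)*(-5/3 + 13))/5)/(((-12 - 8)*(-5/3 + 13)))) = 5*((-5 + (-20*34/3)/5)/((-20*34/3))) = 5*((-5 + (1/5)*(-680/3))/(-680/3)) = 5*(-3*(-5 - 136/3)/680) = 5*(-3/680*(-151/3)) = 5*(151/680) = 151/136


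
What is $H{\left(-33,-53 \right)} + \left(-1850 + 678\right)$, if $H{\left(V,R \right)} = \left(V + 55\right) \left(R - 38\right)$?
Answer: $-3174$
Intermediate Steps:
$H{\left(V,R \right)} = \left(-38 + R\right) \left(55 + V\right)$ ($H{\left(V,R \right)} = \left(55 + V\right) \left(-38 + R\right) = \left(-38 + R\right) \left(55 + V\right)$)
$H{\left(-33,-53 \right)} + \left(-1850 + 678\right) = \left(-2090 - -1254 + 55 \left(-53\right) - -1749\right) + \left(-1850 + 678\right) = \left(-2090 + 1254 - 2915 + 1749\right) - 1172 = -2002 - 1172 = -3174$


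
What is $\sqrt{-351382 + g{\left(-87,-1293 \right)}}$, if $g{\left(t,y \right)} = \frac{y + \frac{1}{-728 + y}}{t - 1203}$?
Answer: $\frac{i \sqrt{322918864542165}}{30315} \approx 592.77 i$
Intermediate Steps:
$g{\left(t,y \right)} = \frac{y + \frac{1}{-728 + y}}{-1203 + t}$
$\sqrt{-351382 + g{\left(-87,-1293 \right)}} = \sqrt{-351382 + \frac{1 + \left(-1293\right)^{2} - -941304}{875784 - -1555479 - -63336 - -112491}} = \sqrt{-351382 + \frac{1 + 1671849 + 941304}{875784 + 1555479 + 63336 + 112491}} = \sqrt{-351382 + \frac{1}{2607090} \cdot 2613154} = \sqrt{-351382 + \frac{1306577}{1303545}} = \sqrt{- \frac{458040942613}{1303545}} = \frac{i \sqrt{322918864542165}}{30315}$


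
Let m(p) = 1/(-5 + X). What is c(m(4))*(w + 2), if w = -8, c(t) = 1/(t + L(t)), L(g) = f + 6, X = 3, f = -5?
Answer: -12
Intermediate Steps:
L(g) = 1 (L(g) = -5 + 6 = 1)
m(p) = -1/2 (m(p) = 1/(-5 + 3) = 1/(-2) = -1/2)
c(t) = 1/(1 + t) (c(t) = 1/(t + 1) = 1/(1 + t))
c(m(4))*(w + 2) = (-8 + 2)/(1 - 1/2) = -6/(1/2) = 2*(-6) = -12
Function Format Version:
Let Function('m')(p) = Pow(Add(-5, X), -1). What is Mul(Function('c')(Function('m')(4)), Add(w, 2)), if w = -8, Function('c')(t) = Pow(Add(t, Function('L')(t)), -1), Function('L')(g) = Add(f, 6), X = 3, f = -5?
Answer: -12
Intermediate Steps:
Function('L')(g) = 1 (Function('L')(g) = Add(-5, 6) = 1)
Function('m')(p) = Rational(-1, 2) (Function('m')(p) = Pow(Add(-5, 3), -1) = Pow(-2, -1) = Rational(-1, 2))
Function('c')(t) = Pow(Add(1, t), -1) (Function('c')(t) = Pow(Add(t, 1), -1) = Pow(Add(1, t), -1))
Mul(Function('c')(Function('m')(4)), Add(w, 2)) = Mul(Pow(Add(1, Rational(-1, 2)), -1), Add(-8, 2)) = Mul(Pow(Rational(1, 2), -1), -6) = Mul(2, -6) = -12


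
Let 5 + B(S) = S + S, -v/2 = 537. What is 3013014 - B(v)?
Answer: 3015167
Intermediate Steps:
v = -1074 (v = -2*537 = -1074)
B(S) = -5 + 2*S (B(S) = -5 + (S + S) = -5 + 2*S)
3013014 - B(v) = 3013014 - (-5 + 2*(-1074)) = 3013014 - (-5 - 2148) = 3013014 - 1*(-2153) = 3013014 + 2153 = 3015167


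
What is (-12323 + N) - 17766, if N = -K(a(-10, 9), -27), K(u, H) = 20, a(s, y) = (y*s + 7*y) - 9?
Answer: -30109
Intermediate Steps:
a(s, y) = -9 + 7*y + s*y (a(s, y) = (s*y + 7*y) - 9 = (7*y + s*y) - 9 = -9 + 7*y + s*y)
N = -20 (N = -1*20 = -20)
(-12323 + N) - 17766 = (-12323 - 20) - 17766 = -12343 - 17766 = -30109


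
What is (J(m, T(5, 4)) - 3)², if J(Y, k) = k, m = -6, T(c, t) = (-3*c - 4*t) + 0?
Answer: 1156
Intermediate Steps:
T(c, t) = -4*t - 3*c (T(c, t) = (-4*t - 3*c) + 0 = -4*t - 3*c)
(J(m, T(5, 4)) - 3)² = ((-4*4 - 3*5) - 3)² = ((-16 - 15) - 3)² = (-31 - 3)² = (-34)² = 1156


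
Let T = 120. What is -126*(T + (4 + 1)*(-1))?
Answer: -14490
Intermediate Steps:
-126*(T + (4 + 1)*(-1)) = -126*(120 + (4 + 1)*(-1)) = -126*(120 + 5*(-1)) = -126*(120 - 5) = -126*115 = -14490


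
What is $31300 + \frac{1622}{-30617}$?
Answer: $\frac{958310478}{30617} \approx 31300.0$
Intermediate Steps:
$31300 + \frac{1622}{-30617} = 31300 + 1622 \left(- \frac{1}{30617}\right) = 31300 - \frac{1622}{30617} = \frac{958310478}{30617}$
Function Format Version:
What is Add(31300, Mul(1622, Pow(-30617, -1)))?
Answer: Rational(958310478, 30617) ≈ 31300.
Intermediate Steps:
Add(31300, Mul(1622, Pow(-30617, -1))) = Add(31300, Mul(1622, Rational(-1, 30617))) = Add(31300, Rational(-1622, 30617)) = Rational(958310478, 30617)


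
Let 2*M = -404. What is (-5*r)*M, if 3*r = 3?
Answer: 1010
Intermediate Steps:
r = 1 (r = (⅓)*3 = 1)
M = -202 (M = (½)*(-404) = -202)
(-5*r)*M = -5*1*(-202) = -5*(-202) = 1010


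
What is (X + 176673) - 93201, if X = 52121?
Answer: 135593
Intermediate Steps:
(X + 176673) - 93201 = (52121 + 176673) - 93201 = 228794 - 93201 = 135593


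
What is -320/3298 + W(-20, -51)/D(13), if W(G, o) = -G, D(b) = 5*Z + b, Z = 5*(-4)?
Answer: -46900/143463 ≈ -0.32691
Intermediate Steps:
Z = -20
D(b) = -100 + b (D(b) = 5*(-20) + b = -100 + b)
-320/3298 + W(-20, -51)/D(13) = -320/3298 + (-1*(-20))/(-100 + 13) = -320*1/3298 + 20/(-87) = -160/1649 + 20*(-1/87) = -160/1649 - 20/87 = -46900/143463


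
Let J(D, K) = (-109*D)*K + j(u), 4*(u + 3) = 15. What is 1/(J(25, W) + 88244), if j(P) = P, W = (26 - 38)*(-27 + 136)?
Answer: 4/14610179 ≈ 2.7378e-7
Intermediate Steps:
u = ¾ (u = -3 + (¼)*15 = -3 + 15/4 = ¾ ≈ 0.75000)
W = -1308 (W = -12*109 = -1308)
J(D, K) = ¾ - 109*D*K (J(D, K) = (-109*D)*K + ¾ = -109*D*K + ¾ = ¾ - 109*D*K)
1/(J(25, W) + 88244) = 1/((¾ - 109*25*(-1308)) + 88244) = 1/((¾ + 3564300) + 88244) = 1/(14257203/4 + 88244) = 1/(14610179/4) = 4/14610179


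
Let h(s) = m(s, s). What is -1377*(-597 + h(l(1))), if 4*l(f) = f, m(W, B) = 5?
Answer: 815184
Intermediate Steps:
l(f) = f/4
h(s) = 5
-1377*(-597 + h(l(1))) = -1377*(-597 + 5) = -1377*(-592) = 815184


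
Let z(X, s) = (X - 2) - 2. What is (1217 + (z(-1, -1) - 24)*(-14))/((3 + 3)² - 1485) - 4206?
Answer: -2032039/483 ≈ -4207.1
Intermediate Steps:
z(X, s) = -4 + X (z(X, s) = (-2 + X) - 2 = -4 + X)
(1217 + (z(-1, -1) - 24)*(-14))/((3 + 3)² - 1485) - 4206 = (1217 + ((-4 - 1) - 24)*(-14))/((3 + 3)² - 1485) - 4206 = (1217 + (-5 - 24)*(-14))/(6² - 1485) - 4206 = (1217 - 29*(-14))/(36 - 1485) - 4206 = (1217 + 406)/(-1449) - 4206 = 1623*(-1/1449) - 4206 = -541/483 - 4206 = -2032039/483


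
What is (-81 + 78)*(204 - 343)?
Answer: 417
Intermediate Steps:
(-81 + 78)*(204 - 343) = -3*(-139) = 417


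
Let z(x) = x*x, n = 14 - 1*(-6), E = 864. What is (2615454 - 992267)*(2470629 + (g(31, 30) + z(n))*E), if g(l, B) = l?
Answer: 4614741742431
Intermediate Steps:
n = 20 (n = 14 + 6 = 20)
z(x) = x²
(2615454 - 992267)*(2470629 + (g(31, 30) + z(n))*E) = (2615454 - 992267)*(2470629 + (31 + 20²)*864) = 1623187*(2470629 + (31 + 400)*864) = 1623187*(2470629 + 431*864) = 1623187*(2470629 + 372384) = 1623187*2843013 = 4614741742431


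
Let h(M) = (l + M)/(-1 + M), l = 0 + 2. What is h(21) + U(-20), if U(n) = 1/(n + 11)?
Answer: 187/180 ≈ 1.0389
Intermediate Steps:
U(n) = 1/(11 + n)
l = 2
h(M) = (2 + M)/(-1 + M)
h(21) + U(-20) = (2 + 21)/(-1 + 21) + 1/(11 - 20) = 23/20 + 1/(-9) = (1/20)*23 - ⅑ = 23/20 - ⅑ = 187/180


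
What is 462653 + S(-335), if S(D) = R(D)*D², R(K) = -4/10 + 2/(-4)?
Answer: 723301/2 ≈ 3.6165e+5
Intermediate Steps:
R(K) = -9/10 (R(K) = -4*⅒ + 2*(-¼) = -⅖ - ½ = -9/10)
S(D) = -9*D²/10
462653 + S(-335) = 462653 - 9/10*(-335)² = 462653 - 9/10*112225 = 462653 - 202005/2 = 723301/2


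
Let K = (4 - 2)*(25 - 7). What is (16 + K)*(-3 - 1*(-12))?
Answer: 468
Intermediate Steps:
K = 36 (K = 2*18 = 36)
(16 + K)*(-3 - 1*(-12)) = (16 + 36)*(-3 - 1*(-12)) = 52*(-3 + 12) = 52*9 = 468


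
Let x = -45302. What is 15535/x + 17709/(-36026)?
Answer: -340479257/408012463 ≈ -0.83448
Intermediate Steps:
15535/x + 17709/(-36026) = 15535/(-45302) + 17709/(-36026) = 15535*(-1/45302) + 17709*(-1/36026) = -15535/45302 - 17709/36026 = -340479257/408012463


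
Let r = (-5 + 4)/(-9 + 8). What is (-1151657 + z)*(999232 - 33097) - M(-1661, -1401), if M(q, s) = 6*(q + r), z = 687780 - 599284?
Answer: -1027157042775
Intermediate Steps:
z = 88496
r = 1 (r = -1/(-1) = -1*(-1) = 1)
M(q, s) = 6 + 6*q (M(q, s) = 6*(q + 1) = 6*(1 + q) = 6 + 6*q)
(-1151657 + z)*(999232 - 33097) - M(-1661, -1401) = (-1151657 + 88496)*(999232 - 33097) - (6 + 6*(-1661)) = -1063161*966135 - (6 - 9966) = -1027157052735 - 1*(-9960) = -1027157052735 + 9960 = -1027157042775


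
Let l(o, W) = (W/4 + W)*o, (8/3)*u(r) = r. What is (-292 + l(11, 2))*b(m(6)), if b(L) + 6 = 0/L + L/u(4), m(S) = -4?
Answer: 6877/3 ≈ 2292.3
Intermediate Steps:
u(r) = 3*r/8
l(o, W) = 5*W*o/4 (l(o, W) = (W*(¼) + W)*o = (W/4 + W)*o = (5*W/4)*o = 5*W*o/4)
b(L) = -6 + 2*L/3 (b(L) = -6 + (0/L + L/(((3/8)*4))) = -6 + (0 + L/(3/2)) = -6 + (0 + L*(⅔)) = -6 + (0 + 2*L/3) = -6 + 2*L/3)
(-292 + l(11, 2))*b(m(6)) = (-292 + (5/4)*2*11)*(-6 + (⅔)*(-4)) = (-292 + 55/2)*(-6 - 8/3) = -529/2*(-26/3) = 6877/3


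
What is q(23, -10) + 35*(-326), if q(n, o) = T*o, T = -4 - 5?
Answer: -11320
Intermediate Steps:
T = -9
q(n, o) = -9*o
q(23, -10) + 35*(-326) = -9*(-10) + 35*(-326) = 90 - 11410 = -11320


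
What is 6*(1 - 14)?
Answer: -78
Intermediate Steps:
6*(1 - 14) = 6*(-13) = -78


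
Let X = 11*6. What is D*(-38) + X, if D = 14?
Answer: -466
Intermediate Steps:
X = 66
D*(-38) + X = 14*(-38) + 66 = -532 + 66 = -466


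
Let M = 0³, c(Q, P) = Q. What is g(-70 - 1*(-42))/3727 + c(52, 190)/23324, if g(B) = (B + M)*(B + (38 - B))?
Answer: -6155733/21732137 ≈ -0.28325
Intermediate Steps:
M = 0
g(B) = 38*B (g(B) = (B + 0)*(B + (38 - B)) = B*38 = 38*B)
g(-70 - 1*(-42))/3727 + c(52, 190)/23324 = (38*(-70 - 1*(-42)))/3727 + 52/23324 = (38*(-70 + 42))*(1/3727) + 52*(1/23324) = (38*(-28))*(1/3727) + 13/5831 = -1064*1/3727 + 13/5831 = -1064/3727 + 13/5831 = -6155733/21732137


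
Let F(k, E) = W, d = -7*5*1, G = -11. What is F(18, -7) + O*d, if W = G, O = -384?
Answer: 13429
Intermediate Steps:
W = -11
d = -35 (d = -35*1 = -35)
F(k, E) = -11
F(18, -7) + O*d = -11 - 384*(-35) = -11 + 13440 = 13429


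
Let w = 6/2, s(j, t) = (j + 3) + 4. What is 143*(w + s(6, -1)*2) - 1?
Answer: 4146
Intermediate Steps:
s(j, t) = 7 + j (s(j, t) = (3 + j) + 4 = 7 + j)
w = 3 (w = 6*(½) = 3)
143*(w + s(6, -1)*2) - 1 = 143*(3 + (7 + 6)*2) - 1 = 143*(3 + 13*2) - 1 = 143*(3 + 26) - 1 = 143*29 - 1 = 4147 - 1 = 4146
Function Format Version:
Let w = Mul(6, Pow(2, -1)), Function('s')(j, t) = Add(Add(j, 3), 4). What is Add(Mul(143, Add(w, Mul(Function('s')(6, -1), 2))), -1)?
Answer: 4146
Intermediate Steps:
Function('s')(j, t) = Add(7, j) (Function('s')(j, t) = Add(Add(3, j), 4) = Add(7, j))
w = 3 (w = Mul(6, Rational(1, 2)) = 3)
Add(Mul(143, Add(w, Mul(Function('s')(6, -1), 2))), -1) = Add(Mul(143, Add(3, Mul(Add(7, 6), 2))), -1) = Add(Mul(143, Add(3, Mul(13, 2))), -1) = Add(Mul(143, Add(3, 26)), -1) = Add(Mul(143, 29), -1) = Add(4147, -1) = 4146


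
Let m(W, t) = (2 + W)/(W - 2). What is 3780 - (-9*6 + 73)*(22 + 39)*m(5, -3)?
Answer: 3227/3 ≈ 1075.7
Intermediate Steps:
m(W, t) = (2 + W)/(-2 + W)
3780 - (-9*6 + 73)*(22 + 39)*m(5, -3) = 3780 - (-9*6 + 73)*(22 + 39)*(2 + 5)/(-2 + 5) = 3780 - (-54 + 73)*61*7/3 = 3780 - 19*61*(⅓)*7 = 3780 - 1159*7/3 = 3780 - 1*8113/3 = 3780 - 8113/3 = 3227/3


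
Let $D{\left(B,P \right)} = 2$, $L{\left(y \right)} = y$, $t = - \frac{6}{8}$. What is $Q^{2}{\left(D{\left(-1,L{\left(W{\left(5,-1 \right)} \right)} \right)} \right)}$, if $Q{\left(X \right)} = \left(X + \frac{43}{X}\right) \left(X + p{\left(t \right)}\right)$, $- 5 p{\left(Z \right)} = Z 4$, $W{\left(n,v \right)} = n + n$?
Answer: $\frac{373321}{100} \approx 3733.2$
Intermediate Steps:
$t = - \frac{3}{4}$ ($t = \left(-6\right) \frac{1}{8} = - \frac{3}{4} \approx -0.75$)
$W{\left(n,v \right)} = 2 n$
$p{\left(Z \right)} = - \frac{4 Z}{5}$ ($p{\left(Z \right)} = - \frac{Z 4}{5} = - \frac{4 Z}{5}$)
$Q{\left(X \right)} = \left(\frac{3}{5} + X\right) \left(X + \frac{43}{X}\right)$ ($Q{\left(X \right)} = \left(X + \frac{43}{X}\right) \left(X - - \frac{3}{5}\right) = \left(X + \frac{43}{X}\right) \left(X + \frac{3}{5}\right) = \left(X + \frac{43}{X}\right) \left(\frac{3}{5} + X\right) = \left(\frac{3}{5} + X\right) \left(X + \frac{43}{X}\right)$)
$Q^{2}{\left(D{\left(-1,L{\left(W{\left(5,-1 \right)} \right)} \right)} \right)} = \left(43 + 2^{2} + \frac{3}{5} \cdot 2 + \frac{129}{5 \cdot 2}\right)^{2} = \left(43 + 4 + \frac{6}{5} + \frac{129}{5} \cdot \frac{1}{2}\right)^{2} = \left(43 + 4 + \frac{6}{5} + \frac{129}{10}\right)^{2} = \left(\frac{611}{10}\right)^{2} = \frac{373321}{100}$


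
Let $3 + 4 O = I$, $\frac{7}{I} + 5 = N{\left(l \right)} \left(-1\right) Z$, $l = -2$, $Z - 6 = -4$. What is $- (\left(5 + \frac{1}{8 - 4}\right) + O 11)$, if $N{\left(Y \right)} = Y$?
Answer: $\frac{89}{4} \approx 22.25$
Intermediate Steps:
$Z = 2$ ($Z = 6 - 4 = 2$)
$I = -7$ ($I = \frac{7}{-5 + \left(-2\right) \left(-1\right) 2} = \frac{7}{-5 + 2 \cdot 2} = \frac{7}{-5 + 4} = \frac{7}{-1} = 7 \left(-1\right) = -7$)
$O = - \frac{5}{2}$ ($O = - \frac{3}{4} + \frac{1}{4} \left(-7\right) = - \frac{3}{4} - \frac{7}{4} = - \frac{5}{2} \approx -2.5$)
$- (\left(5 + \frac{1}{8 - 4}\right) + O 11) = - (\left(5 + \frac{1}{8 - 4}\right) - \frac{55}{2}) = - (\left(5 + \frac{1}{4}\right) - \frac{55}{2}) = - (\frac{21}{4} - \frac{55}{2}) = \left(-1\right) \left(- \frac{89}{4}\right) = \frac{89}{4}$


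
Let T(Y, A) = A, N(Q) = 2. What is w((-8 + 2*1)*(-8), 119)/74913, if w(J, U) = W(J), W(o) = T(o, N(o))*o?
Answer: 32/24971 ≈ 0.0012815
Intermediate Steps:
W(o) = 2*o
w(J, U) = 2*J
w((-8 + 2*1)*(-8), 119)/74913 = (2*((-8 + 2*1)*(-8)))/74913 = (2*((-8 + 2)*(-8)))*(1/74913) = (2*(-6*(-8)))*(1/74913) = (2*48)*(1/74913) = 96*(1/74913) = 32/24971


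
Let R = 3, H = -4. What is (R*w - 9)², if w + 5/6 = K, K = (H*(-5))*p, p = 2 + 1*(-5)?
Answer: 146689/4 ≈ 36672.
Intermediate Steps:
p = -3 (p = 2 - 5 = -3)
K = -60 (K = -4*(-5)*(-3) = 20*(-3) = -60)
w = -365/6 (w = -⅚ - 60 = -365/6 ≈ -60.833)
(R*w - 9)² = (3*(-365/6) - 9)² = (-365/2 - 9)² = (-383/2)² = 146689/4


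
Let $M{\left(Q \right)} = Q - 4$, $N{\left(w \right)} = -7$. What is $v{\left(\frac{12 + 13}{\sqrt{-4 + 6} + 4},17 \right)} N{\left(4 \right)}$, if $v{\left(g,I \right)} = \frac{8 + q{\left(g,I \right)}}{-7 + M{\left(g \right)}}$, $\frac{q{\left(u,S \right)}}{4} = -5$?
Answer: $- \frac{648}{17} + \frac{300 \sqrt{2}}{17} \approx -13.161$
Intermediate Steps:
$q{\left(u,S \right)} = -20$ ($q{\left(u,S \right)} = 4 \left(-5\right) = -20$)
$M{\left(Q \right)} = -4 + Q$ ($M{\left(Q \right)} = Q - 4 = -4 + Q$)
$v{\left(g,I \right)} = - \frac{12}{-11 + g}$ ($v{\left(g,I \right)} = \frac{8 - 20}{-7 + \left(-4 + g\right)} = - \frac{12}{-11 + g}$)
$v{\left(\frac{12 + 13}{\sqrt{-4 + 6} + 4},17 \right)} N{\left(4 \right)} = - \frac{12}{-11 + \frac{12 + 13}{\sqrt{-4 + 6} + 4}} \left(-7\right) = - \frac{12}{-11 + \frac{25}{\sqrt{2} + 4}} \left(-7\right) = - \frac{12}{-11 + \frac{25}{4 + \sqrt{2}}} \left(-7\right) = \frac{84}{-11 + \frac{25}{4 + \sqrt{2}}}$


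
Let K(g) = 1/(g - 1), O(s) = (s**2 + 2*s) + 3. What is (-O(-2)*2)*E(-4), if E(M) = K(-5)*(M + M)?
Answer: -8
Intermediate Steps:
O(s) = 3 + s**2 + 2*s
K(g) = 1/(-1 + g)
E(M) = -M/3 (E(M) = (M + M)/(-1 - 5) = (2*M)/(-6) = -M/3)
(-O(-2)*2)*E(-4) = (-(3 + (-2)**2 + 2*(-2))*2)*(-1/3*(-4)) = (-(3 + 4 - 4)*2)*(4/3) = (-1*3*2)*(4/3) = -3*2*(4/3) = -6*4/3 = -8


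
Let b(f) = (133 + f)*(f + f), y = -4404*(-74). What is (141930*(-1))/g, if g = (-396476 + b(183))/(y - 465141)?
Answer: -104016015/1478 ≈ -70376.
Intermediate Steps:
y = 325896
b(f) = 2*f*(133 + f) (b(f) = (133 + f)*(2*f) = 2*f*(133 + f))
g = 56164/27849 (g = (-396476 + 2*183*(133 + 183))/(325896 - 465141) = (-396476 + 2*183*316)/(-139245) = (-396476 + 115656)*(-1/139245) = -280820*(-1/139245) = 56164/27849 ≈ 2.0167)
(141930*(-1))/g = (141930*(-1))/(56164/27849) = -141930*27849/56164 = -104016015/1478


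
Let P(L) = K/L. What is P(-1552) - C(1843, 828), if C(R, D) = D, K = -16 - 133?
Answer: -1284907/1552 ≈ -827.90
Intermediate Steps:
K = -149
P(L) = -149/L
P(-1552) - C(1843, 828) = -149/(-1552) - 1*828 = -149*(-1/1552) - 828 = 149/1552 - 828 = -1284907/1552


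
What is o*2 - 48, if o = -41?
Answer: -130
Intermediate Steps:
o*2 - 48 = -41*2 - 48 = -82 - 48 = -130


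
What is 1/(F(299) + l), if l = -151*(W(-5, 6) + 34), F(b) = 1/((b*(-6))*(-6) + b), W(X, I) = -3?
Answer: -11063/51785902 ≈ -0.00021363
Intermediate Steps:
F(b) = 1/(37*b) (F(b) = 1/(-6*b*(-6) + b) = 1/(36*b + b) = 1/(37*b))
l = -4681 (l = -151*(-3 + 34) = -151*31 = -4681)
1/(F(299) + l) = 1/((1/37)/299 - 4681) = 1/((1/37)*(1/299) - 4681) = 1/(1/11063 - 4681) = 1/(-51785902/11063) = -11063/51785902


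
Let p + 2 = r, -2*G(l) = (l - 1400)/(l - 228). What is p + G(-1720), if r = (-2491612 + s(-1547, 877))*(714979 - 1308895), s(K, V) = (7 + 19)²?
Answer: 720471084996748/487 ≈ 1.4794e+12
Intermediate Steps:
s(K, V) = 676 (s(K, V) = 26² = 676)
G(l) = -(-1400 + l)/(2*(-228 + l)) (G(l) = -(l - 1400)/(2*(l - 228)) = -(-1400 + l)/(2*(-228 + l)))
r = 1479406745376 (r = (-2491612 + 676)*(714979 - 1308895) = -2490936*(-593916) = 1479406745376)
p = 1479406745374 (p = -2 + 1479406745376 = 1479406745374)
p + G(-1720) = 1479406745374 + (1400 - 1*(-1720))/(2*(-228 - 1720)) = 1479406745374 + (½)*(1400 + 1720)/(-1948) = 1479406745374 + (½)*(-1/1948)*3120 = 1479406745374 - 390/487 = 720471084996748/487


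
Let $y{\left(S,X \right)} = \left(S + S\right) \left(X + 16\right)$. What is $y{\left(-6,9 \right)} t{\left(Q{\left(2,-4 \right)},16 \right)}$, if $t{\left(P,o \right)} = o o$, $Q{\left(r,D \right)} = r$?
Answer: $-76800$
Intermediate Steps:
$y{\left(S,X \right)} = 2 S \left(16 + X\right)$
$t{\left(P,o \right)} = o^{2}$
$y{\left(-6,9 \right)} t{\left(Q{\left(2,-4 \right)},16 \right)} = 2 \left(-6\right) \left(16 + 9\right) 16^{2} = 2 \left(-6\right) 25 \cdot 256 = \left(-300\right) 256 = -76800$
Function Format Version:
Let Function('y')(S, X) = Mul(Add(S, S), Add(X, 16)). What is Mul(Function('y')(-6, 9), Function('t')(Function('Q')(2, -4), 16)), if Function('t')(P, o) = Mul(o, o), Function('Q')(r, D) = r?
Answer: -76800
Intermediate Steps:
Function('y')(S, X) = Mul(2, S, Add(16, X)) (Function('y')(S, X) = Mul(Mul(2, S), Add(16, X)) = Mul(2, S, Add(16, X)))
Function('t')(P, o) = Pow(o, 2)
Mul(Function('y')(-6, 9), Function('t')(Function('Q')(2, -4), 16)) = Mul(Mul(2, -6, Add(16, 9)), Pow(16, 2)) = Mul(Mul(2, -6, 25), 256) = Mul(-300, 256) = -76800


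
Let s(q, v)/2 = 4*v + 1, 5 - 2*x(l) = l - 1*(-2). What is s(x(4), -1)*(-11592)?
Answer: 69552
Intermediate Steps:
x(l) = 3/2 - l/2 (x(l) = 5/2 - (l - 1*(-2))/2 = 5/2 - (l + 2)/2 = 5/2 - (2 + l)/2 = 5/2 + (-1 - l/2) = 3/2 - l/2)
s(q, v) = 2 + 8*v (s(q, v) = 2*(4*v + 1) = 2*(1 + 4*v) = 2 + 8*v)
s(x(4), -1)*(-11592) = (2 + 8*(-1))*(-11592) = (2 - 8)*(-11592) = -6*(-11592) = 69552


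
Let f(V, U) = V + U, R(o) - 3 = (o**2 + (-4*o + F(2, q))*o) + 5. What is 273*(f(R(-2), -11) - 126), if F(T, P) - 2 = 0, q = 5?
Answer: -39585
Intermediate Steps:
F(T, P) = 2 (F(T, P) = 2 + 0 = 2)
R(o) = 8 + o**2 + o*(2 - 4*o) (R(o) = 3 + ((o**2 + (-4*o + 2)*o) + 5) = 3 + ((o**2 + (2 - 4*o)*o) + 5) = 3 + ((o**2 + o*(2 - 4*o)) + 5) = 3 + (5 + o**2 + o*(2 - 4*o)) = 8 + o**2 + o*(2 - 4*o))
f(V, U) = U + V
273*(f(R(-2), -11) - 126) = 273*((-11 + (8 - 3*(-2)**2 + 2*(-2))) - 126) = 273*((-11 + (8 - 3*4 - 4)) - 126) = 273*((-11 + (8 - 12 - 4)) - 126) = 273*((-11 - 8) - 126) = 273*(-19 - 126) = 273*(-145) = -39585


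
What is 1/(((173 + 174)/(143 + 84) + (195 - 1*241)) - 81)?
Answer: -227/28482 ≈ -0.0079699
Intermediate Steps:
1/(((173 + 174)/(143 + 84) + (195 - 1*241)) - 81) = 1/((347/227 + (195 - 241)) - 81) = 1/((347*(1/227) - 46) - 81) = 1/((347/227 - 46) - 81) = 1/(-10095/227 - 81) = 1/(-28482/227) = -227/28482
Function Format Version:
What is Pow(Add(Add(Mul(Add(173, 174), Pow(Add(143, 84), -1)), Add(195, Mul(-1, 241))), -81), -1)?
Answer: Rational(-227, 28482) ≈ -0.0079699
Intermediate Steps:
Pow(Add(Add(Mul(Add(173, 174), Pow(Add(143, 84), -1)), Add(195, Mul(-1, 241))), -81), -1) = Pow(Add(Add(Mul(347, Pow(227, -1)), Add(195, -241)), -81), -1) = Pow(Add(Add(Mul(347, Rational(1, 227)), -46), -81), -1) = Pow(Add(Add(Rational(347, 227), -46), -81), -1) = Pow(Add(Rational(-10095, 227), -81), -1) = Pow(Rational(-28482, 227), -1) = Rational(-227, 28482)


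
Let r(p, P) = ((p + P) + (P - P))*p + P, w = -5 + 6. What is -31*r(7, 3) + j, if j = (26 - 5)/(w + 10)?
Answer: -24872/11 ≈ -2261.1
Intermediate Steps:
w = 1
r(p, P) = P + p*(P + p) (r(p, P) = ((P + p) + 0)*p + P = (P + p)*p + P = p*(P + p) + P = P + p*(P + p))
j = 21/11 (j = (26 - 5)/(1 + 10) = 21/11 ≈ 1.9091)
-31*r(7, 3) + j = -31*(3 + 7² + 3*7) + 21/11 = -31*(3 + 49 + 21) + 21/11 = -31*73 + 21/11 = -2263 + 21/11 = -24872/11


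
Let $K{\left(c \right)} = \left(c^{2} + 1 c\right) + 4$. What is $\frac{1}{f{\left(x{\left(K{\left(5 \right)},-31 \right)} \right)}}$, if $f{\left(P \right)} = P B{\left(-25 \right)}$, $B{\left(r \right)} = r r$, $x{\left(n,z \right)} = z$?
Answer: $- \frac{1}{19375} \approx -5.1613 \cdot 10^{-5}$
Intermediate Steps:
$K{\left(c \right)} = 4 + c + c^{2}$ ($K{\left(c \right)} = \left(c^{2} + c\right) + 4 = \left(c + c^{2}\right) + 4 = 4 + c + c^{2}$)
$B{\left(r \right)} = r^{2}$
$f{\left(P \right)} = 625 P$ ($f{\left(P \right)} = P \left(-25\right)^{2} = P 625 = 625 P$)
$\frac{1}{f{\left(x{\left(K{\left(5 \right)},-31 \right)} \right)}} = \frac{1}{625 \left(-31\right)} = \frac{1}{-19375} = - \frac{1}{19375}$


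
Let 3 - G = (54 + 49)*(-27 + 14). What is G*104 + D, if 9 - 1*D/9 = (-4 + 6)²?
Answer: 139613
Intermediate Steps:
G = 1342 (G = 3 - (54 + 49)*(-27 + 14) = 3 - 103*(-13) = 3 - 1*(-1339) = 3 + 1339 = 1342)
D = 45 (D = 81 - 9*(-4 + 6)² = 81 - 9*2² = 81 - 9*4 = 81 - 36 = 45)
G*104 + D = 1342*104 + 45 = 139568 + 45 = 139613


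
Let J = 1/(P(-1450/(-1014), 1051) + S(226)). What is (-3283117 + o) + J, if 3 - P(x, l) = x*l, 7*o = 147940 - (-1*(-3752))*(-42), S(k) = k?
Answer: -14645984007789/4521104 ≈ -3.2395e+6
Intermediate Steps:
o = 305524/7 (o = (147940 - (-1*(-3752))*(-42))/7 = (147940 - 3752*(-42))/7 = (147940 - 1*(-157584))/7 = (147940 + 157584)/7 = (1/7)*305524 = 305524/7 ≈ 43646.)
P(x, l) = 3 - l*x (P(x, l) = 3 - x*l = 3 - l*x)
J = -507/645872 (J = 1/((3 - 1*1051*(-1450/(-1014))) + 226) = 1/((3 - 1*1051*(-1450*(-1/1014))) + 226) = 1/((3 - 1*1051*725/507) + 226) = 1/((3 - 761975/507) + 226) = 1/(-760454/507 + 226) = 1/(-645872/507) = -507/645872 ≈ -0.00078499)
(-3283117 + o) + J = (-3283117 + 305524/7) - 507/645872 = -22676295/7 - 507/645872 = -14645984007789/4521104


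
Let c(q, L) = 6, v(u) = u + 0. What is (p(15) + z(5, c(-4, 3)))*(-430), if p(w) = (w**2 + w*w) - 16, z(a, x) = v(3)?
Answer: -187910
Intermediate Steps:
v(u) = u
z(a, x) = 3
p(w) = -16 + 2*w**2 (p(w) = (w**2 + w**2) - 16 = 2*w**2 - 16 = -16 + 2*w**2)
(p(15) + z(5, c(-4, 3)))*(-430) = ((-16 + 2*15**2) + 3)*(-430) = ((-16 + 2*225) + 3)*(-430) = ((-16 + 450) + 3)*(-430) = (434 + 3)*(-430) = 437*(-430) = -187910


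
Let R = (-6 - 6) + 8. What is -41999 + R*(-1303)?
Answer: -36787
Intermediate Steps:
R = -4 (R = -12 + 8 = -4)
-41999 + R*(-1303) = -41999 - 4*(-1303) = -41999 + 5212 = -36787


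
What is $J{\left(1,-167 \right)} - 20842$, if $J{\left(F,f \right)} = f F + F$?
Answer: $-21008$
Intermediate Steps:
$J{\left(F,f \right)} = F + F f$ ($J{\left(F,f \right)} = F f + F = F + F f$)
$J{\left(1,-167 \right)} - 20842 = 1 \left(1 - 167\right) - 20842 = 1 \left(-166\right) - 20842 = -166 - 20842 = -21008$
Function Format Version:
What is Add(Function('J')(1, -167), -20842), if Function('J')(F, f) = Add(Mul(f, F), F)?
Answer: -21008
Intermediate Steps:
Function('J')(F, f) = Add(F, Mul(F, f)) (Function('J')(F, f) = Add(Mul(F, f), F) = Add(F, Mul(F, f)))
Add(Function('J')(1, -167), -20842) = Add(Mul(1, Add(1, -167)), -20842) = Add(Mul(1, -166), -20842) = Add(-166, -20842) = -21008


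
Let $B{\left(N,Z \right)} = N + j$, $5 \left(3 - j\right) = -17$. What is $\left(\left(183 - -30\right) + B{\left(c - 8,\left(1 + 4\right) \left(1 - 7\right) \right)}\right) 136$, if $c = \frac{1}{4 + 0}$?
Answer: $\frac{143922}{5} \approx 28784.0$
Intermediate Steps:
$j = \frac{32}{5}$ ($j = 3 - - \frac{17}{5} = 3 + \frac{17}{5} = \frac{32}{5} \approx 6.4$)
$c = \frac{1}{4} \approx 0.25$
$B{\left(N,Z \right)} = \frac{32}{5} + N$ ($B{\left(N,Z \right)} = N + \frac{32}{5} = \frac{32}{5} + N$)
$\left(\left(183 - -30\right) + B{\left(c - 8,\left(1 + 4\right) \left(1 - 7\right) \right)}\right) 136 = \left(\left(183 - -30\right) + \left(\frac{32}{5} + \left(\frac{1}{4} - 8\right)\right)\right) 136 = \left(\left(183 + 30\right) + \left(\frac{32}{5} + \left(\frac{1}{4} - 8\right)\right)\right) 136 = \left(213 + \left(\frac{32}{5} - \frac{31}{4}\right)\right) 136 = \left(213 - \frac{27}{20}\right) 136 = \frac{4233}{20} \cdot 136 = \frac{143922}{5}$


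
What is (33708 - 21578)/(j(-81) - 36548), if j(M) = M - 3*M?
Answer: -6065/18193 ≈ -0.33337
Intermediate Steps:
j(M) = -2*M
(33708 - 21578)/(j(-81) - 36548) = (33708 - 21578)/(-2*(-81) - 36548) = 12130/(162 - 36548) = 12130/(-36386) = 12130*(-1/36386) = -6065/18193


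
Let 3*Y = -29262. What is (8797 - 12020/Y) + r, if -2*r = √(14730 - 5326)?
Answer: 42908979/4877 - √2351 ≈ 8749.8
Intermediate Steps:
Y = -9754 (Y = (⅓)*(-29262) = -9754)
r = -√2351 (r = -√(14730 - 5326)/2 = -√2351 ≈ -48.487)
(8797 - 12020/Y) + r = (8797 - 12020/(-9754)) - √2351 = (8797 - 12020*(-1/9754)) - √2351 = (8797 + 6010/4877) - √2351 = 42908979/4877 - √2351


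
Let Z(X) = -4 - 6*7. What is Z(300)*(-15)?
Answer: 690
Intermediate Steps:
Z(X) = -46 (Z(X) = -4 - 42 = -46)
Z(300)*(-15) = -46*(-15) = 690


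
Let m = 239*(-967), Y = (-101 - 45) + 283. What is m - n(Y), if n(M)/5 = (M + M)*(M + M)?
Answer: -606493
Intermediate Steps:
Y = 137 (Y = -146 + 283 = 137)
n(M) = 20*M**2 (n(M) = 5*((M + M)*(M + M)) = 5*((2*M)*(2*M)) = 5*(4*M**2) = 20*M**2)
m = -231113
m - n(Y) = -231113 - 20*137**2 = -231113 - 20*18769 = -231113 - 1*375380 = -231113 - 375380 = -606493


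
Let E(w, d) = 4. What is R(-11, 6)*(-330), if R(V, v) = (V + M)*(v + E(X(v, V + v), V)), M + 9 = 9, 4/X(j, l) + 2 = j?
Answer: 36300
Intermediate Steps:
X(j, l) = 4/(-2 + j)
M = 0 (M = -9 + 9 = 0)
R(V, v) = V*(4 + v) (R(V, v) = (V + 0)*(v + 4) = V*(4 + v))
R(-11, 6)*(-330) = -11*(4 + 6)*(-330) = -11*10*(-330) = -110*(-330) = 36300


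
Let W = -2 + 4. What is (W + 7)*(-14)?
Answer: -126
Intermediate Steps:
W = 2
(W + 7)*(-14) = (2 + 7)*(-14) = 9*(-14) = -126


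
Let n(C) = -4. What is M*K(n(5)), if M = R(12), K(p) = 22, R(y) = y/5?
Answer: 264/5 ≈ 52.800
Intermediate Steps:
R(y) = y/5 (R(y) = y*(1/5) = y/5)
M = 12/5 (M = (1/5)*12 = 12/5 ≈ 2.4000)
M*K(n(5)) = (12/5)*22 = 264/5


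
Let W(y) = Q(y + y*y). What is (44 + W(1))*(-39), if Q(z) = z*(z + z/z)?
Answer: -1950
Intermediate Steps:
Q(z) = z*(1 + z) (Q(z) = z*(z + 1) = z*(1 + z))
W(y) = (y + y²)*(1 + y + y²) (W(y) = (y + y*y)*(1 + (y + y*y)) = (y + y²)*(1 + (y + y²)) = (y + y²)*(1 + y + y²))
(44 + W(1))*(-39) = (44 + 1*(1 + 1)*(1 + 1*(1 + 1)))*(-39) = (44 + 1*2*(1 + 1*2))*(-39) = (44 + 1*2*(1 + 2))*(-39) = (44 + 1*2*3)*(-39) = (44 + 6)*(-39) = 50*(-39) = -1950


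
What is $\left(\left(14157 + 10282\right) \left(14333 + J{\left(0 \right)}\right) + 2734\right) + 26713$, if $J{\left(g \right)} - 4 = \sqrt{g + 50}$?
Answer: $350411390 + 122195 \sqrt{2} \approx 3.5058 \cdot 10^{8}$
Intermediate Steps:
$J{\left(g \right)} = 4 + \sqrt{50 + g}$ ($J{\left(g \right)} = 4 + \sqrt{g + 50} = 4 + \sqrt{50 + g}$)
$\left(\left(14157 + 10282\right) \left(14333 + J{\left(0 \right)}\right) + 2734\right) + 26713 = \left(\left(14157 + 10282\right) \left(14333 + \left(4 + \sqrt{50 + 0}\right)\right) + 2734\right) + 26713 = \left(24439 \left(14333 + \left(4 + \sqrt{50}\right)\right) + 2734\right) + 26713 = \left(24439 \left(14333 + \left(4 + 5 \sqrt{2}\right)\right) + 2734\right) + 26713 = \left(24439 \left(14337 + 5 \sqrt{2}\right) + 2734\right) + 26713 = \left(\left(350381943 + 122195 \sqrt{2}\right) + 2734\right) + 26713 = \left(350384677 + 122195 \sqrt{2}\right) + 26713 = 350411390 + 122195 \sqrt{2}$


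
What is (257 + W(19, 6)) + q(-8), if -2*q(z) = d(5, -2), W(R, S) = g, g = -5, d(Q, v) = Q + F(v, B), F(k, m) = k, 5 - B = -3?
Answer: 501/2 ≈ 250.50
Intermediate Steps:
B = 8 (B = 5 - 1*(-3) = 5 + 3 = 8)
d(Q, v) = Q + v
W(R, S) = -5
q(z) = -3/2 (q(z) = -(5 - 2)/2 = -1/2*3 = -3/2)
(257 + W(19, 6)) + q(-8) = (257 - 5) - 3/2 = 252 - 3/2 = 501/2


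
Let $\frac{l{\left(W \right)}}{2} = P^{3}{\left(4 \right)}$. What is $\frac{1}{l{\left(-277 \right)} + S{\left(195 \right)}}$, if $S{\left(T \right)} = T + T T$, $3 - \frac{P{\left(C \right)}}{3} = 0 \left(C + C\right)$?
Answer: $\frac{1}{39678} \approx 2.5203 \cdot 10^{-5}$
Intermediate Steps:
$P{\left(C \right)} = 9$ ($P{\left(C \right)} = 9 - 3 \cdot 0 \left(C + C\right) = 9 - 3 \cdot 0 \cdot 2 C = 9 - 0 = 9 + 0 = 9$)
$S{\left(T \right)} = T + T^{2}$
$l{\left(W \right)} = 1458$ ($l{\left(W \right)} = 2 \cdot 9^{3} = 2 \cdot 729 = 1458$)
$\frac{1}{l{\left(-277 \right)} + S{\left(195 \right)}} = \frac{1}{1458 + 195 \left(1 + 195\right)} = \frac{1}{1458 + 195 \cdot 196} = \frac{1}{1458 + 38220} = \frac{1}{39678}$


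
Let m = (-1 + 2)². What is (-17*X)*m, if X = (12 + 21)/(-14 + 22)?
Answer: -561/8 ≈ -70.125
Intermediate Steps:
X = 33/8 ≈ 4.1250
m = 1 (m = 1² = 1)
(-17*X)*m = -17*33/8*1 = -561/8*1 = -561/8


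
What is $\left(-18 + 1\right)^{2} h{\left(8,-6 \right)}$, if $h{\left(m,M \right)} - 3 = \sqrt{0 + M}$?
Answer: $867 + 289 i \sqrt{6} \approx 867.0 + 707.9 i$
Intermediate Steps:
$h{\left(m,M \right)} = 3 + \sqrt{M}$ ($h{\left(m,M \right)} = 3 + \sqrt{0 + M} = 3 + \sqrt{M}$)
$\left(-18 + 1\right)^{2} h{\left(8,-6 \right)} = \left(-18 + 1\right)^{2} \left(3 + \sqrt{-6}\right) = \left(-17\right)^{2} \left(3 + i \sqrt{6}\right) = 289 \left(3 + i \sqrt{6}\right) = 867 + 289 i \sqrt{6}$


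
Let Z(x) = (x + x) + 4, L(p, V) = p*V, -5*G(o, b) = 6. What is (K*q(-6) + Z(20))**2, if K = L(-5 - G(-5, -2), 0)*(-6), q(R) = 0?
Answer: 1936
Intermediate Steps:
G(o, b) = -6/5 (G(o, b) = -1/5*6 = -6/5)
L(p, V) = V*p
Z(x) = 4 + 2*x (Z(x) = 2*x + 4 = 4 + 2*x)
K = 0 (K = (0*(-5 - 1*(-6/5)))*(-6) = (0*(-5 + 6/5))*(-6) = (0*(-19/5))*(-6) = 0*(-6) = 0)
(K*q(-6) + Z(20))**2 = (0*0 + (4 + 2*20))**2 = (0 + (4 + 40))**2 = (0 + 44)**2 = 44**2 = 1936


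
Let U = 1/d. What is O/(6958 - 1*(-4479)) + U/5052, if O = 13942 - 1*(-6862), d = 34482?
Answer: 3624120554893/1992360442968 ≈ 1.8190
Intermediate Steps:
O = 20804 (O = 13942 + 6862 = 20804)
U = 1/34482 ≈ 2.9001e-5
O/(6958 - 1*(-4479)) + U/5052 = 20804/(6958 - 1*(-4479)) + (1/34482)/5052 = 20804/(6958 + 4479) + (1/34482)*(1/5052) = 20804/11437 + 1/174203064 = 3624120554893/1992360442968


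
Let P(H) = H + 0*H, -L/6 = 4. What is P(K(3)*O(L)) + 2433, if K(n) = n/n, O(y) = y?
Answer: 2409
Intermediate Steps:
L = -24 (L = -6*4 = -24)
K(n) = 1
P(H) = H (P(H) = H + 0 = H)
P(K(3)*O(L)) + 2433 = 1*(-24) + 2433 = -24 + 2433 = 2409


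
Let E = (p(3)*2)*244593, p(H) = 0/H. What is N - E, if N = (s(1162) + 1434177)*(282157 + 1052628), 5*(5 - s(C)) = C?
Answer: 1914014416836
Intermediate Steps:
s(C) = 5 - C/5
p(H) = 0
E = 0 (E = (0*2)*244593 = 0*244593 = 0)
N = 1914014416836 (N = ((5 - ⅕*1162) + 1434177)*(282157 + 1052628) = ((5 - 1162/5) + 1434177)*1334785 = (-1137/5 + 1434177)*1334785 = (7169748/5)*1334785 = 1914014416836)
N - E = 1914014416836 - 1*0 = 1914014416836 + 0 = 1914014416836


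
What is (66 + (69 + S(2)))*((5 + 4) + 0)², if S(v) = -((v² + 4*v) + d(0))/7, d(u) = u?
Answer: 75573/7 ≈ 10796.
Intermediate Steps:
S(v) = -4*v/7 - v²/7 (S(v) = -((v² + 4*v) + 0)/7 = -(v² + 4*v)/7 = -(v²/7 + 4*v/7) = -4*v/7 - v²/7)
(66 + (69 + S(2)))*((5 + 4) + 0)² = (66 + (69 + (⅐)*2*(-4 - 1*2)))*((5 + 4) + 0)² = (66 + (69 + (⅐)*2*(-4 - 2)))*(9 + 0)² = (66 + (69 + (⅐)*2*(-6)))*9² = (66 + (69 - 12/7))*81 = (66 + 471/7)*81 = (933/7)*81 = 75573/7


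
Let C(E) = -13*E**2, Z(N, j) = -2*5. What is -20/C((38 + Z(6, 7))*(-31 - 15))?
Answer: 5/5391568 ≈ 9.2737e-7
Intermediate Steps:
Z(N, j) = -10
-20/C((38 + Z(6, 7))*(-31 - 15)) = -20*(-1/(13*(-31 - 15)**2*(38 - 10)**2)) = -20/((-13*(28*(-46))**2)) = -20/((-13*(-1288)**2)) = -20/((-13*1658944)) = -20/(-21566272) = -20*(-1/21566272) = 5/5391568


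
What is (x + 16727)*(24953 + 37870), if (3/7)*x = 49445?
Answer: 8298834536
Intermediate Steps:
x = 346115/3 (x = (7/3)*49445 = 346115/3 ≈ 1.1537e+5)
(x + 16727)*(24953 + 37870) = (346115/3 + 16727)*(24953 + 37870) = (396296/3)*62823 = 8298834536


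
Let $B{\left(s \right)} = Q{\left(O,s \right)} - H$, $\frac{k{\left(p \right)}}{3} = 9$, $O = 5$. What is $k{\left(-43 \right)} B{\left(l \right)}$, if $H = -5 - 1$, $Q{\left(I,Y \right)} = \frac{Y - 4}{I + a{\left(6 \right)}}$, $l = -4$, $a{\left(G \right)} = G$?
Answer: $\frac{1566}{11} \approx 142.36$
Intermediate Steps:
$k{\left(p \right)} = 27$ ($k{\left(p \right)} = 3 \cdot 9 = 27$)
$Q{\left(I,Y \right)} = \frac{-4 + Y}{6 + I}$ ($Q{\left(I,Y \right)} = \frac{Y - 4}{I + 6} = \frac{-4 + Y}{6 + I}$)
$H = -6$
$B{\left(s \right)} = \frac{62}{11} + \frac{s}{11}$ ($B{\left(s \right)} = \frac{-4 + s}{6 + 5} - -6 = \frac{-4 + s}{11} + 6 = \left(- \frac{4}{11} + \frac{s}{11}\right) + 6 = \frac{62}{11} + \frac{s}{11}$)
$k{\left(-43 \right)} B{\left(l \right)} = 27 \left(\frac{62}{11} + \frac{1}{11} \left(-4\right)\right) = 27 \left(\frac{62}{11} - \frac{4}{11}\right) = 27 \cdot \frac{58}{11} = \frac{1566}{11}$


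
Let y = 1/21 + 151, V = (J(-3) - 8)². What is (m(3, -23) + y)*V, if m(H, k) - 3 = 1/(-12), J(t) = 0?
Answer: 68976/7 ≈ 9853.7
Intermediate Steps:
m(H, k) = 35/12 (m(H, k) = 3 + 1/(-12) = 3 - 1/12 = 35/12)
V = 64 (V = (0 - 8)² = (-8)² = 64)
y = 3172/21 (y = 1/21 + 151 = 3172/21 ≈ 151.05)
(m(3, -23) + y)*V = (35/12 + 3172/21)*64 = (4311/28)*64 = 68976/7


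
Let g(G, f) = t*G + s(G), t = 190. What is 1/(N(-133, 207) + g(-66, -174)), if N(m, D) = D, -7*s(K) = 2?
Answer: -7/86333 ≈ -8.1081e-5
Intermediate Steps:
s(K) = -2/7 (s(K) = -⅐*2 = -2/7)
g(G, f) = -2/7 + 190*G (g(G, f) = 190*G - 2/7 = -2/7 + 190*G)
1/(N(-133, 207) + g(-66, -174)) = 1/(207 + (-2/7 + 190*(-66))) = 1/(207 + (-2/7 - 12540)) = 1/(207 - 87782/7) = 1/(-86333/7) = -7/86333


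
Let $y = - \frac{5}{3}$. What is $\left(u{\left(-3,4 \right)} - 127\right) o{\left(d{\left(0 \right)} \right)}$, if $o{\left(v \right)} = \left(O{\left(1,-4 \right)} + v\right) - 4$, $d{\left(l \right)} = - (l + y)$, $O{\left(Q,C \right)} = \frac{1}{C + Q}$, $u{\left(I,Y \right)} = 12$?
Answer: $\frac{920}{3} \approx 306.67$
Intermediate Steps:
$y = - \frac{5}{3}$ ($y = \left(-5\right) \frac{1}{3} = - \frac{5}{3} \approx -1.6667$)
$d{\left(l \right)} = \frac{5}{3} - l$ ($d{\left(l \right)} = - (l - \frac{5}{3}) = - (- \frac{5}{3} + l) = \frac{5}{3} - l$)
$o{\left(v \right)} = - \frac{13}{3} + v$ ($o{\left(v \right)} = \left(\frac{1}{-4 + 1} + v\right) - 4 = \left(\frac{1}{-3} + v\right) - 4 = \left(- \frac{1}{3} + v\right) - 4 = - \frac{13}{3} + v$)
$\left(u{\left(-3,4 \right)} - 127\right) o{\left(d{\left(0 \right)} \right)} = \left(12 - 127\right) \left(- \frac{13}{3} + \left(\frac{5}{3} - 0\right)\right) = - 115 \left(- \frac{13}{3} + \left(\frac{5}{3} + 0\right)\right) = - 115 \left(- \frac{13}{3} + \frac{5}{3}\right) = \left(-115\right) \left(- \frac{8}{3}\right) = \frac{920}{3}$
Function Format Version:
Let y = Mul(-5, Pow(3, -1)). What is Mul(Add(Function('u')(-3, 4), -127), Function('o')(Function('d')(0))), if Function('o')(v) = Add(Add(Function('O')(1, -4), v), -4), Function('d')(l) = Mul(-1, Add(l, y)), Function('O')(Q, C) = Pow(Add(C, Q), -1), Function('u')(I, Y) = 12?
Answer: Rational(920, 3) ≈ 306.67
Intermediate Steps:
y = Rational(-5, 3) (y = Mul(-5, Rational(1, 3)) = Rational(-5, 3) ≈ -1.6667)
Function('d')(l) = Add(Rational(5, 3), Mul(-1, l)) (Function('d')(l) = Mul(-1, Add(l, Rational(-5, 3))) = Mul(-1, Add(Rational(-5, 3), l)) = Add(Rational(5, 3), Mul(-1, l)))
Function('o')(v) = Add(Rational(-13, 3), v) (Function('o')(v) = Add(Add(Pow(Add(-4, 1), -1), v), -4) = Add(Add(Pow(-3, -1), v), -4) = Add(Add(Rational(-1, 3), v), -4) = Add(Rational(-13, 3), v))
Mul(Add(Function('u')(-3, 4), -127), Function('o')(Function('d')(0))) = Mul(Add(12, -127), Add(Rational(-13, 3), Add(Rational(5, 3), Mul(-1, 0)))) = Mul(-115, Add(Rational(-13, 3), Add(Rational(5, 3), 0))) = Mul(-115, Add(Rational(-13, 3), Rational(5, 3))) = Mul(-115, Rational(-8, 3)) = Rational(920, 3)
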